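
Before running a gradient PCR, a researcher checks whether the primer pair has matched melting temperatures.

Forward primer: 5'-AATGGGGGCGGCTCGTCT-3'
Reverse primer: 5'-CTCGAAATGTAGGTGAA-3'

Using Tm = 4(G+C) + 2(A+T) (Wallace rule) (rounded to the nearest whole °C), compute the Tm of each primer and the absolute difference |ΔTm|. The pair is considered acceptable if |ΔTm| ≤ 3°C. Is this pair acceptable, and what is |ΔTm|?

Forward: A=2 T=4 G=8 C=4 → Tm = 2·6 + 4·12 = 60°C.
Reverse: A=6 T=4 G=5 C=2 → Tm = 2·10 + 4·7 = 48°C.
|ΔTm| = |60 − 48| = 12°C, > 3°C.

|ΔTm| = 12°C; the pair is not acceptable.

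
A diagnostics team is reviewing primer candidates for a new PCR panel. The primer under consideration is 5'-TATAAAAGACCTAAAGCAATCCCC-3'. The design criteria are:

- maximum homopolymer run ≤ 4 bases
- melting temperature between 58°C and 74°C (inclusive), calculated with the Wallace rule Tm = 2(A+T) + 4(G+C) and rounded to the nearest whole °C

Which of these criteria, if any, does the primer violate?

Meets all criteria.

Base counts: A=11, T=4, G=2, C=7 (length 24).
homopolymer run: longest run = 4 ✓
Tm: Tm = 2·15 + 4·9 = 66°C ✓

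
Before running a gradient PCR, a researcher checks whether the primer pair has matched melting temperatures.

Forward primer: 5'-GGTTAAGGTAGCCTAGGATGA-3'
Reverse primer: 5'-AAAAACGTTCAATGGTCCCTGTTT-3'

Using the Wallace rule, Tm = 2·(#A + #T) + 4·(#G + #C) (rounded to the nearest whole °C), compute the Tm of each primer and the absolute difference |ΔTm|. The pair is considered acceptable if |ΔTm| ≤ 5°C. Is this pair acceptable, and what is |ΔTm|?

Forward: A=6 T=5 G=8 C=2 → Tm = 2·11 + 4·10 = 62°C.
Reverse: A=7 T=8 G=4 C=5 → Tm = 2·15 + 4·9 = 66°C.
|ΔTm| = |62 − 66| = 4°C, ≤ 5°C.

|ΔTm| = 4°C; the pair is acceptable.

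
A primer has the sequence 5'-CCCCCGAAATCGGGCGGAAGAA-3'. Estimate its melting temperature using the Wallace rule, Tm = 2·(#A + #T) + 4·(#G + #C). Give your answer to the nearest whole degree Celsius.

72°C

Base counts: A=7, T=1, G=7, C=7 (length 22).
Tm = 2·(7+1) + 4·(7+7) = 2·8 + 4·14 = 16 + 56 = 72°C.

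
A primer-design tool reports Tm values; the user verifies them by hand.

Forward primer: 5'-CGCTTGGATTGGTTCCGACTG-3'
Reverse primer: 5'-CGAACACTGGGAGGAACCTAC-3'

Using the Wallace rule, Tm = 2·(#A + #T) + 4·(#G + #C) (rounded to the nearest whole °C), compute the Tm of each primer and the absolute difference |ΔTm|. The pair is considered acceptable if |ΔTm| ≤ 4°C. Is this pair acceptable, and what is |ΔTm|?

Forward: A=2 T=7 G=7 C=5 → Tm = 2·9 + 4·12 = 66°C.
Reverse: A=7 T=2 G=6 C=6 → Tm = 2·9 + 4·12 = 66°C.
|ΔTm| = |66 − 66| = 0°C, ≤ 4°C.

|ΔTm| = 0°C; the pair is acceptable.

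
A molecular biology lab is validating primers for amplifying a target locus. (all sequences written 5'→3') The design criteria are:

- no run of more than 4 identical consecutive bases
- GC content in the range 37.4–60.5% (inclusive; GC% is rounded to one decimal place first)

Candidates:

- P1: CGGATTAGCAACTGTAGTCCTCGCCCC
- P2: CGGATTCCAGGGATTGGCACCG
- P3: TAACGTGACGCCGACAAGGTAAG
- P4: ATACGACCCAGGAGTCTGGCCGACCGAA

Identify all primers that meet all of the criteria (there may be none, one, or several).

P1 and P3.

P1 (27 nt, A=5 T=6 G=6 C=10): longest run = 4 ✓; GC 16/27 = 59.3% ✓ — passes.
P2 (22 nt, A=4 T=4 G=8 C=6): longest run = 3 ✓; GC 14/22 = 63.6%, outside 37.4–60.5% ✗ — fails.
P3 (23 nt, A=8 T=3 G=7 C=5): longest run = 2 ✓; GC 12/23 = 52.2% ✓ — passes.
P4 (28 nt, A=8 T=3 G=8 C=9): longest run = 3 ✓; GC 17/28 = 60.7%, outside 37.4–60.5% ✗ — fails.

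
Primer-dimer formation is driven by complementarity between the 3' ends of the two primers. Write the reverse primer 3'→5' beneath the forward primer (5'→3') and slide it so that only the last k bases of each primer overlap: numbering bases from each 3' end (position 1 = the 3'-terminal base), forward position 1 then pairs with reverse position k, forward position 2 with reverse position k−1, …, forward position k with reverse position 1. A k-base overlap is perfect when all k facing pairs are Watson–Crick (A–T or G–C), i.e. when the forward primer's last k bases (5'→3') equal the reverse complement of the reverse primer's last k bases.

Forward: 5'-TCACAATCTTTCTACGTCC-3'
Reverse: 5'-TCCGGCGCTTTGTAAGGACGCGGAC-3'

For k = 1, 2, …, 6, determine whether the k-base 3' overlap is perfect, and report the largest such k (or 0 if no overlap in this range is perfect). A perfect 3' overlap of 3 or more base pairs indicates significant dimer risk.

Longest perfect overlap: 4 complementary base pairs; significant dimer risk (threshold 3).

Last 6 bases (5'→3') — forward …ACGTCC, reverse …GCGGAC.
Reverse complement of the reverse primer's last 6 bases: GTCCGC; its first k bases are the reverse complement of the reverse primer's last k bases, so a perfect k-base overlap needs the forward primer's last k bases to equal them.
Comparing (forward last k vs required): k=1: C vs G ✗; k=2: CC vs GT ✗; k=3: TCC vs GTC ✗; k=4: GTCC vs GTCC ✓; k=5: CGTCC vs GTCCG ✗; k=6: ACGTCC vs GTCCGC ✗.
Only k = 4 is perfect, so the longest perfect 3' overlap is 4.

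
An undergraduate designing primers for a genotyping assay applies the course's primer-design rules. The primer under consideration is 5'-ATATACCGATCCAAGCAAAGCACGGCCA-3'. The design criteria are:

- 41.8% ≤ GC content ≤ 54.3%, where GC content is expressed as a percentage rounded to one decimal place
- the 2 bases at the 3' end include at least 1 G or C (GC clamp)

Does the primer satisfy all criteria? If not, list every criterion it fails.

Meets all criteria.

Base counts: A=11, T=3, G=5, C=9 (length 28).
GC content: GC 14/28 = 50.0% ✓
GC clamp: 3' end CA has 1 G/C ✓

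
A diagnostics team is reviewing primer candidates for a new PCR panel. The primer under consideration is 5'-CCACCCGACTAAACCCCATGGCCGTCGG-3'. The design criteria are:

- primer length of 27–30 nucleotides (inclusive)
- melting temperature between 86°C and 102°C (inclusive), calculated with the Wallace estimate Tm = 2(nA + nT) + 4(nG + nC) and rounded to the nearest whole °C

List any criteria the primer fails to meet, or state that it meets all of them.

Base counts: A=6, T=3, G=6, C=13 (length 28).
length: length 28 ✓
Tm: Tm = 2·9 + 4·19 = 94°C ✓

Meets all criteria.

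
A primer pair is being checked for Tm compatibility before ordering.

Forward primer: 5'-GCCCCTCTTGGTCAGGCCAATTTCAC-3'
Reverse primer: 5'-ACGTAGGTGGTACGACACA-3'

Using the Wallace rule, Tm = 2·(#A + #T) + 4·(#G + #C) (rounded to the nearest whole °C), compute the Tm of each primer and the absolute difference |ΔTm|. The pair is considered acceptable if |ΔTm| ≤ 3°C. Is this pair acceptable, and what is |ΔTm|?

|ΔTm| = 24°C; the pair is not acceptable.

Forward: A=4 T=7 G=5 C=10 → Tm = 2·11 + 4·15 = 82°C.
Reverse: A=6 T=3 G=6 C=4 → Tm = 2·9 + 4·10 = 58°C.
|ΔTm| = |82 − 58| = 24°C, > 3°C.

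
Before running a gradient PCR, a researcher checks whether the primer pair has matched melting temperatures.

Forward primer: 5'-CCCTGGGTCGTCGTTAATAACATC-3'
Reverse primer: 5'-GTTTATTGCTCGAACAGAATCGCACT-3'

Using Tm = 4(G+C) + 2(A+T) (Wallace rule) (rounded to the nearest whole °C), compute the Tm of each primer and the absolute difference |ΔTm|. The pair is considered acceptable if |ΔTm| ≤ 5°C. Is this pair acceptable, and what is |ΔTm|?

Forward: A=5 T=7 G=5 C=7 → Tm = 2·12 + 4·12 = 72°C.
Reverse: A=7 T=8 G=5 C=6 → Tm = 2·15 + 4·11 = 74°C.
|ΔTm| = |72 − 74| = 2°C, ≤ 5°C.

|ΔTm| = 2°C; the pair is acceptable.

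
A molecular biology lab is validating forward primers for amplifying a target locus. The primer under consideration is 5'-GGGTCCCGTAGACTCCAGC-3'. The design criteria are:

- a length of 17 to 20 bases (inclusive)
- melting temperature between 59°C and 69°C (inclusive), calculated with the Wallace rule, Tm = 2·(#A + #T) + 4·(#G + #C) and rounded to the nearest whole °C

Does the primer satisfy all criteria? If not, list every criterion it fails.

Base counts: A=3, T=3, G=6, C=7 (length 19).
length: length 19 ✓
Tm: Tm = 2·6 + 4·13 = 64°C ✓

Meets all criteria.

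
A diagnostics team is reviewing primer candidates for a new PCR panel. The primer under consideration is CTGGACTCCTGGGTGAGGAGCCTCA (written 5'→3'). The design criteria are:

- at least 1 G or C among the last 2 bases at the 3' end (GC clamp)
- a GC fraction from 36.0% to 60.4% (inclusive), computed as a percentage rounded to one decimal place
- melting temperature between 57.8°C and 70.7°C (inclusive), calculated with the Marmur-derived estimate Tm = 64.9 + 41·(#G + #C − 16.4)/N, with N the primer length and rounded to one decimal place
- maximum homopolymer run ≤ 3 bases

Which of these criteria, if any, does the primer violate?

Base counts: A=4, T=5, G=9, C=7 (length 25).
GC clamp: 3' end CA has 1 G/C ✓
GC content: GC 16/25 = 64.0%, outside 36.0–60.4% ✗
Tm: Tm = 64.9 + 41·(16 − 16.4)/25 = 64.2°C ✓
homopolymer run: longest run = 3 ✓

Fails: GC content.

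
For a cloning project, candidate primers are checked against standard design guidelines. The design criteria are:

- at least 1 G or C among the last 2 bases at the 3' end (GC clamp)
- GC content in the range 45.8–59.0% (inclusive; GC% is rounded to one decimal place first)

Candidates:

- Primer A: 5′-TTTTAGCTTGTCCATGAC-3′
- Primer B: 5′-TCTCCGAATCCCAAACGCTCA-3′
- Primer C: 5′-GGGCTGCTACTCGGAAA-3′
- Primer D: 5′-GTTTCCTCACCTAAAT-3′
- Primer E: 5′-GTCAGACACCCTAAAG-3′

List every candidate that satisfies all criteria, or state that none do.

Primer A (18 nt, A=3 T=8 G=3 C=4): 3' end AC has 1 G/C ✓; GC 7/18 = 38.9%, outside 45.8–59.0% ✗ — fails.
Primer B (21 nt, A=6 T=4 G=2 C=9): 3' end CA has 1 G/C ✓; GC 11/21 = 52.4% ✓ — passes.
Primer C (17 nt, A=4 T=3 G=6 C=4): 3' end AA has 0 G/C, need ≥1 ✗; GC 10/17 = 58.8% ✓ — fails.
Primer D (16 nt, A=4 T=6 G=1 C=5): 3' end AT has 0 G/C, need ≥1 ✗; GC 6/16 = 37.5%, outside 45.8–59.0% ✗ — fails.
Primer E (16 nt, A=6 T=2 G=3 C=5): 3' end AG has 1 G/C ✓; GC 8/16 = 50.0% ✓ — passes.

Primer B and Primer E.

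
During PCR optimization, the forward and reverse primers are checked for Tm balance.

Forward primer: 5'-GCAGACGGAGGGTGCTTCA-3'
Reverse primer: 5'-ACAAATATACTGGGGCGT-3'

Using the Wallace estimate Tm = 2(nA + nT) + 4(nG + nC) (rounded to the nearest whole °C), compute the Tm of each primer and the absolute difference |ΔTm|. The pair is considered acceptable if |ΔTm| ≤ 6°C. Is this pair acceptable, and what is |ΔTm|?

|ΔTm| = 10°C; the pair is not acceptable.

Forward: A=4 T=3 G=8 C=4 → Tm = 2·7 + 4·12 = 62°C.
Reverse: A=6 T=4 G=5 C=3 → Tm = 2·10 + 4·8 = 52°C.
|ΔTm| = |62 − 52| = 10°C, > 6°C.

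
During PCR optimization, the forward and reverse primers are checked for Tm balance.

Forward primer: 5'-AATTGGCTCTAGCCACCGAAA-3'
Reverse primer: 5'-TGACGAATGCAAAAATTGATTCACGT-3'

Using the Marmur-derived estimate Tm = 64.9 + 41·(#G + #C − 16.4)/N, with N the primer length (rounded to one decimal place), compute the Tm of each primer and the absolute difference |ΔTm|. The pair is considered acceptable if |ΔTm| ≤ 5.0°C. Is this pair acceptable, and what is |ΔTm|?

|ΔTm| = 0.8°C; the pair is acceptable.

Forward: G+C = 10, N = 21 → Tm = 64.9 + 41·(10 − 16.4)/21 = 52.4°C.
Reverse: G+C = 9, N = 26 → Tm = 64.9 + 41·(9 − 16.4)/26 = 53.2°C.
|ΔTm| = |52.4 − 53.2| = 0.8°C, ≤ 5.0°C.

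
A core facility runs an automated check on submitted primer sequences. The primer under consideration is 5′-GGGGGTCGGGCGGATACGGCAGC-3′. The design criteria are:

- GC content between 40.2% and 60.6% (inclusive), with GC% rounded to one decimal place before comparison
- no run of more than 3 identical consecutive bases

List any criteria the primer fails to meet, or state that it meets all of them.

Fails: GC content, homopolymer run.

Base counts: A=3, T=2, G=13, C=5 (length 23).
GC content: GC 18/23 = 78.3%, outside 40.2–60.6% ✗
homopolymer run: longest run = 5, exceeds 3 ✗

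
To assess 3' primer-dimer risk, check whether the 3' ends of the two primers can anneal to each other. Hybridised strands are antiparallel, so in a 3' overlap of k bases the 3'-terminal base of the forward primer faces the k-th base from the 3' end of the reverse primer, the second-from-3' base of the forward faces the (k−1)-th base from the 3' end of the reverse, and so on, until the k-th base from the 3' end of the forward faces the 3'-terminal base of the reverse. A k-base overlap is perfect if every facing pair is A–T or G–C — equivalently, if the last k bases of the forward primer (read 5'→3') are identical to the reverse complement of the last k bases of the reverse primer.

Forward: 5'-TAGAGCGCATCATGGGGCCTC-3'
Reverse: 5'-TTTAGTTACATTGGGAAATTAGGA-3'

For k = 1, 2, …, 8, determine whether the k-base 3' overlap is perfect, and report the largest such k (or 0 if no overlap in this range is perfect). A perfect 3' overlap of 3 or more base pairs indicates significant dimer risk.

Last 8 bases (5'→3') — forward …GGGGCCTC, reverse …AATTAGGA.
Reverse complement of the reverse primer's last 8 bases: TCCTAATT; its first k bases are the reverse complement of the reverse primer's last k bases, so a perfect k-base overlap needs the forward primer's last k bases to equal them.
Comparing (forward last k vs required): k=1: C vs T ✗; k=2: TC vs TC ✓; k=3: CTC vs TCC ✗; k=4: CCTC vs TCCT ✗; k=5: GCCTC vs TCCTA ✗; k=6: GGCCTC vs TCCTAA ✗; k=7: GGGCCTC vs TCCTAAT ✗; k=8: GGGGCCTC vs TCCTAATT ✗.
Only k = 2 is perfect, so the longest perfect 3' overlap is 2.

Longest perfect overlap: 2 complementary base pairs; below the dimer-risk threshold (threshold 3).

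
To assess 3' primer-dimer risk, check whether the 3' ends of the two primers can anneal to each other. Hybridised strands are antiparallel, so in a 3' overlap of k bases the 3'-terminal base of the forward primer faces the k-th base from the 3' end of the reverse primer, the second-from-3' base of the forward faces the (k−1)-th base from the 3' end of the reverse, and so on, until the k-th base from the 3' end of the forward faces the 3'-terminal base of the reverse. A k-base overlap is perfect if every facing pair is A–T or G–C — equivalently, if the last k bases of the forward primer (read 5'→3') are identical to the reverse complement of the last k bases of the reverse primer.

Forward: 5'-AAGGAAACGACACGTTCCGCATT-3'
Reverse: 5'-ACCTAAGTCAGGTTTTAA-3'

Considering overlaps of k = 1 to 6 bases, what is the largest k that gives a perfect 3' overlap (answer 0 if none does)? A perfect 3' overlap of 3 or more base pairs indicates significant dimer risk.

Longest perfect overlap: 2 complementary base pairs; below the dimer-risk threshold (threshold 3).

Last 6 bases (5'→3') — forward …CGCATT, reverse …TTTTAA.
Reverse complement of the reverse primer's last 6 bases: TTAAAA; its first k bases are the reverse complement of the reverse primer's last k bases, so a perfect k-base overlap needs the forward primer's last k bases to equal them.
Comparing (forward last k vs required): k=1: T vs T ✓; k=2: TT vs TT ✓; k=3: ATT vs TTA ✗; k=4: CATT vs TTAA ✗; k=5: GCATT vs TTAAA ✗; k=6: CGCATT vs TTAAAA ✗.
Perfect overlaps at k = 1, 2; the largest is 2.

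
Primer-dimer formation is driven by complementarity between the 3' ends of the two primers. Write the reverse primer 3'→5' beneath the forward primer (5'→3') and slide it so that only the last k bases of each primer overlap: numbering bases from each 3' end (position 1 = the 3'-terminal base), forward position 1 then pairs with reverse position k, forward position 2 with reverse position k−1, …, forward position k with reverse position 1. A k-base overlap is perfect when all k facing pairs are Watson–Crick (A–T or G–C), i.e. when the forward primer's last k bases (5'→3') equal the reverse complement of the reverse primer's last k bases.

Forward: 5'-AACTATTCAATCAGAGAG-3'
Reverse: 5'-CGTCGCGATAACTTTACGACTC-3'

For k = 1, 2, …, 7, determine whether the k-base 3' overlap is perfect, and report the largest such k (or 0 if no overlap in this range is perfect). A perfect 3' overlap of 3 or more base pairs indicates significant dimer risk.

Last 7 bases (5'→3') — forward …CAGAGAG, reverse …ACGACTC.
Reverse complement of the reverse primer's last 7 bases: GAGTCGT; its first k bases are the reverse complement of the reverse primer's last k bases, so a perfect k-base overlap needs the forward primer's last k bases to equal them.
Comparing (forward last k vs required): k=1: G vs G ✓; k=2: AG vs GA ✗; k=3: GAG vs GAG ✓; k=4: AGAG vs GAGT ✗; k=5: GAGAG vs GAGTC ✗; k=6: AGAGAG vs GAGTCG ✗; k=7: CAGAGAG vs GAGTCGT ✗.
Perfect overlaps at k = 1, 3; the largest is 3.

Longest perfect overlap: 3 complementary base pairs; significant dimer risk (threshold 3).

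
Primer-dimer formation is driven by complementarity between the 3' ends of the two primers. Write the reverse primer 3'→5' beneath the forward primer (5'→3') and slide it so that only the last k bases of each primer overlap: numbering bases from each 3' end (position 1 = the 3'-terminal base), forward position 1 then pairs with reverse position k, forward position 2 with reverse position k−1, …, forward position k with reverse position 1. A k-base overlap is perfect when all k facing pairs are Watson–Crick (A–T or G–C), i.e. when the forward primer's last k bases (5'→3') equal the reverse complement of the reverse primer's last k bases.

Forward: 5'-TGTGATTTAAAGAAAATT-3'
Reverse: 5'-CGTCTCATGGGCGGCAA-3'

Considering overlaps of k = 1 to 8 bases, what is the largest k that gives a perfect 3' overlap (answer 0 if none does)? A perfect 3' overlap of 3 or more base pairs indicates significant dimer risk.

Longest perfect overlap: 2 complementary base pairs; below the dimer-risk threshold (threshold 3).

Last 8 bases (5'→3') — forward …AGAAAATT, reverse …GGCGGCAA.
Reverse complement of the reverse primer's last 8 bases: TTGCCGCC; its first k bases are the reverse complement of the reverse primer's last k bases, so a perfect k-base overlap needs the forward primer's last k bases to equal them.
Comparing (forward last k vs required): k=1: T vs T ✓; k=2: TT vs TT ✓; k=3: ATT vs TTG ✗; k=4: AATT vs TTGC ✗; k=5: AAATT vs TTGCC ✗; k=6: AAAATT vs TTGCCG ✗; k=7: GAAAATT vs TTGCCGC ✗; k=8: AGAAAATT vs TTGCCGCC ✗.
Perfect overlaps at k = 1, 2; the largest is 2.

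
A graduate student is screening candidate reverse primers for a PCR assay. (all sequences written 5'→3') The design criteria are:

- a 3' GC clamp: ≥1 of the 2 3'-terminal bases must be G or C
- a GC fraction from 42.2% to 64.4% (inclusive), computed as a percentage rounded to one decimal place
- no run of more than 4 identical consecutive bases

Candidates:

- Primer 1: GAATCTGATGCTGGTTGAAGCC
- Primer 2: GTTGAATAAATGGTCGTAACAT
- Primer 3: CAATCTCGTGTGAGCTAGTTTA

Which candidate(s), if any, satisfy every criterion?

Primer 1 only.

Primer 1 (22 nt, A=5 T=6 G=7 C=4): 3' end CC has 2 G/C ✓; GC 11/22 = 50.0% ✓; longest run = 2 ✓ — passes.
Primer 2 (22 nt, A=8 T=7 G=5 C=2): 3' end AT has 0 G/C, need ≥1 ✗; GC 7/22 = 31.8%, outside 42.2–64.4% ✗; longest run = 3 ✓ — fails.
Primer 3 (22 nt, A=5 T=8 G=5 C=4): 3' end TA has 0 G/C, need ≥1 ✗; GC 9/22 = 40.9%, outside 42.2–64.4% ✗; longest run = 3 ✓ — fails.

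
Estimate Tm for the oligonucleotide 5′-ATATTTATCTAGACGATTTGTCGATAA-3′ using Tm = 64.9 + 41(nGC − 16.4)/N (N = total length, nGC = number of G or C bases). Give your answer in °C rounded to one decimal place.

50.6°C

Base counts: A=9, T=11, G=4, C=3; G+C = 7, N = 27.
Tm = 64.9 + 41·(7 − 16.4)/27 = 64.9 + -385.40/27 = 50.6°C.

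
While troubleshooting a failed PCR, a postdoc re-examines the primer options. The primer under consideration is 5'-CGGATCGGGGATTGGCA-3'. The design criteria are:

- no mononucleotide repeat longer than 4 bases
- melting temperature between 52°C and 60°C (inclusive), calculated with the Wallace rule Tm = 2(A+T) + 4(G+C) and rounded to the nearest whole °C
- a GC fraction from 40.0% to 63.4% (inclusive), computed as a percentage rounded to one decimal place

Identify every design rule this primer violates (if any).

Base counts: A=3, T=3, G=8, C=3 (length 17).
homopolymer run: longest run = 4 ✓
Tm: Tm = 2·6 + 4·11 = 56°C ✓
GC content: GC 11/17 = 64.7%, outside 40.0–63.4% ✗

Fails: GC content.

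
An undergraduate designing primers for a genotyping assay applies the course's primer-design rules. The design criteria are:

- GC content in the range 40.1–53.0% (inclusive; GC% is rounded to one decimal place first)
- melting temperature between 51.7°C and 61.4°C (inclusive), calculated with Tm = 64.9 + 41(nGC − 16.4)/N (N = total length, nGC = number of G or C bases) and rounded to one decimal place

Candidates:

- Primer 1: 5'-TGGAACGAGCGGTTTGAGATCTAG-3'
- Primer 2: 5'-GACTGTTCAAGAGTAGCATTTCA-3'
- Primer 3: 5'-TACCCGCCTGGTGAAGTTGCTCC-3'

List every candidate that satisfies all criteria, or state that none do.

Primer 1 (24 nt, A=6 T=6 G=9 C=3): GC 12/24 = 50.0% ✓; Tm = 64.9 + 41·(12 − 16.4)/24 = 57.4°C ✓ — passes.
Primer 2 (23 nt, A=7 T=7 G=5 C=4): GC 9/23 = 39.1%, outside 40.1–53.0% ✗; Tm = 64.9 + 41·(9 − 16.4)/23 = 51.7°C ✓ — fails.
Primer 3 (23 nt, A=3 T=6 G=6 C=8): GC 14/23 = 60.9%, outside 40.1–53.0% ✗; Tm = 64.9 + 41·(14 − 16.4)/23 = 60.6°C ✓ — fails.

Primer 1 only.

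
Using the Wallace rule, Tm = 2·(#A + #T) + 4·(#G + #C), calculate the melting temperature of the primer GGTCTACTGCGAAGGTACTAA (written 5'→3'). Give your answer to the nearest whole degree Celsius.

62°C

Base counts: A=6, T=5, G=6, C=4 (length 21).
Tm = 2·(6+5) + 4·(6+4) = 2·11 + 4·10 = 22 + 40 = 62°C.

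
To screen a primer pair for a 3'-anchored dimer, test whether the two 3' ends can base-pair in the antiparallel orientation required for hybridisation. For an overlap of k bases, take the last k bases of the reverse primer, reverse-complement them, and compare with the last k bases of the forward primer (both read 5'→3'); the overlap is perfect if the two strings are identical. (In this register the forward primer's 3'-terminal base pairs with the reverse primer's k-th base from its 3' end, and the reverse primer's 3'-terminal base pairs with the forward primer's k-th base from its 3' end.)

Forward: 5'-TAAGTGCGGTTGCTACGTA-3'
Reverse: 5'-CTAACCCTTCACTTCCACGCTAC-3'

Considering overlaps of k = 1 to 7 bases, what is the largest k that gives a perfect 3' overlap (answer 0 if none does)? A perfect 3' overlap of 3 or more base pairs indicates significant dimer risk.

Last 7 bases (5'→3') — forward …CTACGTA, reverse …ACGCTAC.
Reverse complement of the reverse primer's last 7 bases: GTAGCGT; its first k bases are the reverse complement of the reverse primer's last k bases, so a perfect k-base overlap needs the forward primer's last k bases to equal them.
Comparing (forward last k vs required): k=1: A vs G ✗; k=2: TA vs GT ✗; k=3: GTA vs GTA ✓; k=4: CGTA vs GTAG ✗; k=5: ACGTA vs GTAGC ✗; k=6: TACGTA vs GTAGCG ✗; k=7: CTACGTA vs GTAGCGT ✗.
Only k = 3 is perfect, so the longest perfect 3' overlap is 3.

Longest perfect overlap: 3 complementary base pairs; significant dimer risk (threshold 3).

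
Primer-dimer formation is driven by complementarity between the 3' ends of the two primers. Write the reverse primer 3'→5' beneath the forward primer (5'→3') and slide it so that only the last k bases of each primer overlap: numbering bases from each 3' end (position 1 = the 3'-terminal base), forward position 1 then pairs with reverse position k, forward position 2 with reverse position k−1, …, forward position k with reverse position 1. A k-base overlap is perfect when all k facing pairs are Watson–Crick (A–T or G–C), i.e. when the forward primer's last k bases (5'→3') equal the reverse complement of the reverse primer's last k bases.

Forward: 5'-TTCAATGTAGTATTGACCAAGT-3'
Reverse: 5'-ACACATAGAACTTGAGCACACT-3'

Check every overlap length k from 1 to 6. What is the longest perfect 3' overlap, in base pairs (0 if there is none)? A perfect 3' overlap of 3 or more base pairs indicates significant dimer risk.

Last 6 bases (5'→3') — forward …CCAAGT, reverse …CACACT.
Reverse complement of the reverse primer's last 6 bases: AGTGTG; its first k bases are the reverse complement of the reverse primer's last k bases, so a perfect k-base overlap needs the forward primer's last k bases to equal them.
Comparing (forward last k vs required): k=1: T vs A ✗; k=2: GT vs AG ✗; k=3: AGT vs AGT ✓; k=4: AAGT vs AGTG ✗; k=5: CAAGT vs AGTGT ✗; k=6: CCAAGT vs AGTGTG ✗.
Only k = 3 is perfect, so the longest perfect 3' overlap is 3.

Longest perfect overlap: 3 complementary base pairs; significant dimer risk (threshold 3).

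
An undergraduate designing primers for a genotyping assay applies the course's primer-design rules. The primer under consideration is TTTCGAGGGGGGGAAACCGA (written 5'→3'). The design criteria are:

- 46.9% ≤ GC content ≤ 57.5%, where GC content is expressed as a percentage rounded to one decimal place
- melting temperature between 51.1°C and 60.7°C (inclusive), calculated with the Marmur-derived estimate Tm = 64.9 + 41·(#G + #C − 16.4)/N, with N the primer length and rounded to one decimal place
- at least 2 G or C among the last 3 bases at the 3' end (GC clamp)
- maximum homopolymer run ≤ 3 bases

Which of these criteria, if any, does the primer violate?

Fails: GC content, homopolymer run.

Base counts: A=5, T=3, G=9, C=3 (length 20).
GC content: GC 12/20 = 60.0%, outside 46.9–57.5% ✗
Tm: Tm = 64.9 + 41·(12 − 16.4)/20 = 55.9°C ✓
GC clamp: 3' end CGA has 2 G/C ✓
homopolymer run: longest run = 7, exceeds 3 ✗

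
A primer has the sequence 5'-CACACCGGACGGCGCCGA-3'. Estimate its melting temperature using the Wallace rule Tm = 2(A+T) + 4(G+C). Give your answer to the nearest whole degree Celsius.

64°C

Base counts: A=4, T=0, G=6, C=8 (length 18).
Tm = 2·(4+0) + 4·(6+8) = 2·4 + 4·14 = 8 + 56 = 64°C.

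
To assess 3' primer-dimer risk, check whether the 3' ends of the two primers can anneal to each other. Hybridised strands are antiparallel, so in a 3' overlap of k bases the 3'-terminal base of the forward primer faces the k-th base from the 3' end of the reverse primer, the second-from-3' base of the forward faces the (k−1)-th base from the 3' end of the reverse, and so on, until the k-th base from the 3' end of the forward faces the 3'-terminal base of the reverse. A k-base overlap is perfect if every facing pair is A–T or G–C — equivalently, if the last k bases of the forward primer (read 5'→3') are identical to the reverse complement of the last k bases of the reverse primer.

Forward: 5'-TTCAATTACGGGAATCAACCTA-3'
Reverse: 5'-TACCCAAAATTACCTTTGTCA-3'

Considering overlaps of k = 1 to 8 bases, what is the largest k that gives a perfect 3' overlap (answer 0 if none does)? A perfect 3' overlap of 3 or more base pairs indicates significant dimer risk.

Longest perfect overlap: 0 complementary base pairs; below the dimer-risk threshold (threshold 3).

Last 8 bases (5'→3') — forward …TCAACCTA, reverse …CTTTGTCA.
Reverse complement of the reverse primer's last 8 bases: TGACAAAG; its first k bases are the reverse complement of the reverse primer's last k bases, so a perfect k-base overlap needs the forward primer's last k bases to equal them.
Comparing (forward last k vs required): k=1: A vs T ✗; k=2: TA vs TG ✗; k=3: CTA vs TGA ✗; k=4: CCTA vs TGAC ✗; k=5: ACCTA vs TGACA ✗; k=6: AACCTA vs TGACAA ✗; k=7: CAACCTA vs TGACAAA ✗; k=8: TCAACCTA vs TGACAAAG ✗.
No overlap length from 1 to 8 is perfect, so the longest perfect 3' overlap is 0.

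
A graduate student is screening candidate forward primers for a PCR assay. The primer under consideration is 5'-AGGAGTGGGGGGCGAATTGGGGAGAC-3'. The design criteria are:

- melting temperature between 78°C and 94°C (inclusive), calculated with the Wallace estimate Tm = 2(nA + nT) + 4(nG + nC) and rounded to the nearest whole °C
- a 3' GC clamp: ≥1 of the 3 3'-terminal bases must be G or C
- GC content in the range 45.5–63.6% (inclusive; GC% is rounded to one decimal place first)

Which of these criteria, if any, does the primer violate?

Fails: GC content.

Base counts: A=6, T=3, G=15, C=2 (length 26).
Tm: Tm = 2·9 + 4·17 = 86°C ✓
GC clamp: 3' end GAC has 2 G/C ✓
GC content: GC 17/26 = 65.4%, outside 45.5–63.6% ✗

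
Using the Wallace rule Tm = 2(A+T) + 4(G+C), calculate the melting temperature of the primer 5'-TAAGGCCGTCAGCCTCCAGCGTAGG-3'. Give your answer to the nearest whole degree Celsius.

82°C

Base counts: A=5, T=4, G=8, C=8 (length 25).
Tm = 2·(5+4) + 4·(8+8) = 2·9 + 4·16 = 18 + 64 = 82°C.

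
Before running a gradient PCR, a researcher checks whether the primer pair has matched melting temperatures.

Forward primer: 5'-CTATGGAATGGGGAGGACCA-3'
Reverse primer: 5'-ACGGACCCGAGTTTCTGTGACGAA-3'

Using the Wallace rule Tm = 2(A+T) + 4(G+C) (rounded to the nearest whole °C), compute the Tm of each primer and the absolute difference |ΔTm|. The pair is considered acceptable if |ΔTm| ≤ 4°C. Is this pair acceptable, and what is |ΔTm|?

Forward: A=6 T=3 G=8 C=3 → Tm = 2·9 + 4·11 = 62°C.
Reverse: A=6 T=5 G=7 C=6 → Tm = 2·11 + 4·13 = 74°C.
|ΔTm| = |62 − 74| = 12°C, > 4°C.

|ΔTm| = 12°C; the pair is not acceptable.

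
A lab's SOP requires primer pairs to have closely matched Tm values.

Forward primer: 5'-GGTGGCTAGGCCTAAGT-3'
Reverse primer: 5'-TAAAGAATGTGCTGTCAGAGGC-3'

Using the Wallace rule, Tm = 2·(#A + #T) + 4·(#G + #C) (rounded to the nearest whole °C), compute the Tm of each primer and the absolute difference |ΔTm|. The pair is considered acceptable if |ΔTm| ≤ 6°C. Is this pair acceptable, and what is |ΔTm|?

Forward: A=3 T=4 G=7 C=3 → Tm = 2·7 + 4·10 = 54°C.
Reverse: A=7 T=5 G=7 C=3 → Tm = 2·12 + 4·10 = 64°C.
|ΔTm| = |54 − 64| = 10°C, > 6°C.

|ΔTm| = 10°C; the pair is not acceptable.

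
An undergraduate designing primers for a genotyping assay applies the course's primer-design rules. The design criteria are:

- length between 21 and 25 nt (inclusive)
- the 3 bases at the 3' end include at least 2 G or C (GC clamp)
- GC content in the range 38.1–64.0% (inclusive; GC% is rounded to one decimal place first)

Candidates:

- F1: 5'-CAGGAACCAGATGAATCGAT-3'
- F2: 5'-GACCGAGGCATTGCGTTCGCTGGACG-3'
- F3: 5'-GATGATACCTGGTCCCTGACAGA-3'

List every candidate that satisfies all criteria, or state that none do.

None of the candidates satisfy all criteria.

F1 (20 nt, A=8 T=3 G=5 C=4): length 20, outside 21–25 ✗; 3' end GAT has 1 G/C, need ≥2 ✗; GC 9/20 = 45.0% ✓ — fails.
F2 (26 nt, A=4 T=5 G=10 C=7): length 26, outside 21–25 ✗; 3' end ACG has 2 G/C ✓; GC 17/26 = 65.4%, outside 38.1–64.0% ✗ — fails.
F3 (23 nt, A=6 T=5 G=6 C=6): length 23 ✓; 3' end AGA has 1 G/C, need ≥2 ✗; GC 12/23 = 52.2% ✓ — fails.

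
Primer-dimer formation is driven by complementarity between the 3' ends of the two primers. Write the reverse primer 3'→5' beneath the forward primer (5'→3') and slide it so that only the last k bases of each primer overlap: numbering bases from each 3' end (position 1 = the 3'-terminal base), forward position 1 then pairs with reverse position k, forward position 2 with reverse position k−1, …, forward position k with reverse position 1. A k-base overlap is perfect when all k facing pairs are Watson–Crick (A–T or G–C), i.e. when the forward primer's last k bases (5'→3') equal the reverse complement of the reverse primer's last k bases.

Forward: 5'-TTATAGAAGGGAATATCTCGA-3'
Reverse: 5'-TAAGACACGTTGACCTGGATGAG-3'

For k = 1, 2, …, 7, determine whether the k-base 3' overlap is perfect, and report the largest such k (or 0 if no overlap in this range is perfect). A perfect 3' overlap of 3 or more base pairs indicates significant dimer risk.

Longest perfect overlap: 0 complementary base pairs; below the dimer-risk threshold (threshold 3).

Last 7 bases (5'→3') — forward …ATCTCGA, reverse …GGATGAG.
Reverse complement of the reverse primer's last 7 bases: CTCATCC; its first k bases are the reverse complement of the reverse primer's last k bases, so a perfect k-base overlap needs the forward primer's last k bases to equal them.
Comparing (forward last k vs required): k=1: A vs C ✗; k=2: GA vs CT ✗; k=3: CGA vs CTC ✗; k=4: TCGA vs CTCA ✗; k=5: CTCGA vs CTCAT ✗; k=6: TCTCGA vs CTCATC ✗; k=7: ATCTCGA vs CTCATCC ✗.
No overlap length from 1 to 7 is perfect, so the longest perfect 3' overlap is 0.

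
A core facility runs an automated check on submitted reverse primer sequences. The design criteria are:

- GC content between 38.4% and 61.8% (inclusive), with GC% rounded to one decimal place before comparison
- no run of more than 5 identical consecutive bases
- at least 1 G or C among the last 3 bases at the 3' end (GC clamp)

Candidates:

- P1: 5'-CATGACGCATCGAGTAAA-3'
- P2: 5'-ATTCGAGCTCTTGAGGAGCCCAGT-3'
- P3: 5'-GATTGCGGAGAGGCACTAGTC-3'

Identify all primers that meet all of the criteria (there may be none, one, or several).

P1 (18 nt, A=7 T=3 G=4 C=4): GC 8/18 = 44.4% ✓; longest run = 3 ✓; 3' end AAA has 0 G/C, need ≥1 ✗ — fails.
P2 (24 nt, A=5 T=6 G=7 C=6): GC 13/24 = 54.2% ✓; longest run = 3 ✓; 3' end AGT has 1 G/C ✓ — passes.
P3 (21 nt, A=5 T=4 G=8 C=4): GC 12/21 = 57.1% ✓; longest run = 2 ✓; 3' end GTC has 2 G/C ✓ — passes.

P2 and P3.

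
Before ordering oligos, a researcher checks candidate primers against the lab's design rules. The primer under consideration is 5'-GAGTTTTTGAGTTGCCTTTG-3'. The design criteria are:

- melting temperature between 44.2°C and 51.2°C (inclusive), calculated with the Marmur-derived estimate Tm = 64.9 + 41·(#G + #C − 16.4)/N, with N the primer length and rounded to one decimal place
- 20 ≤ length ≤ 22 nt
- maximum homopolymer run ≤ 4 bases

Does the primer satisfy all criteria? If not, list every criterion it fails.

Base counts: A=2, T=10, G=6, C=2 (length 20).
Tm: Tm = 64.9 + 41·(8 − 16.4)/20 = 47.7°C ✓
length: length 20 ✓
homopolymer run: longest run = 5, exceeds 4 ✗

Fails: homopolymer run.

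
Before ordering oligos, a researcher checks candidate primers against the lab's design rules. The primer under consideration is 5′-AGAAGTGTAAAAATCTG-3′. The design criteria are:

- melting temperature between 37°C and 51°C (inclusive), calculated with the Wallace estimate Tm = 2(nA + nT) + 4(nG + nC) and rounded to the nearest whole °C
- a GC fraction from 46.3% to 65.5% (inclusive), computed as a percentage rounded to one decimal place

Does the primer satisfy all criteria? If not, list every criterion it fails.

Fails: GC content.

Base counts: A=8, T=4, G=4, C=1 (length 17).
Tm: Tm = 2·12 + 4·5 = 44°C ✓
GC content: GC 5/17 = 29.4%, outside 46.3–65.5% ✗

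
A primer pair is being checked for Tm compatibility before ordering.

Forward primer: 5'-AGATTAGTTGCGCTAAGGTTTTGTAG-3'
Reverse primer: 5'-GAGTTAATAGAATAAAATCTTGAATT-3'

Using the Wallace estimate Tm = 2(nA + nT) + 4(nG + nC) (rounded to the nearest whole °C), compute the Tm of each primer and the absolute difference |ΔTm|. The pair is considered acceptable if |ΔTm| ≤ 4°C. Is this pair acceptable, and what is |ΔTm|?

|ΔTm| = 10°C; the pair is not acceptable.

Forward: A=6 T=10 G=8 C=2 → Tm = 2·16 + 4·10 = 72°C.
Reverse: A=12 T=9 G=4 C=1 → Tm = 2·21 + 4·5 = 62°C.
|ΔTm| = |72 − 62| = 10°C, > 4°C.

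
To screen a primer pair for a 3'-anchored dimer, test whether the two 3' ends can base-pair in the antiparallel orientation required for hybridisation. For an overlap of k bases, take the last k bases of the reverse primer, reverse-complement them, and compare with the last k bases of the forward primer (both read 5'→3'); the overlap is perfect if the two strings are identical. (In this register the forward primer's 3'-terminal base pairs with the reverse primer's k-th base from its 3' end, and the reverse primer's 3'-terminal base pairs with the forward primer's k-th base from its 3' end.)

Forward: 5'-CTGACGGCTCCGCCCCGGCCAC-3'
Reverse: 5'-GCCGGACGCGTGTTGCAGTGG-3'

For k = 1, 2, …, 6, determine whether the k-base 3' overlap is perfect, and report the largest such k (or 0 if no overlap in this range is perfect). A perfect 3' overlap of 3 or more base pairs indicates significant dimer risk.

Last 6 bases (5'→3') — forward …GGCCAC, reverse …CAGTGG.
Reverse complement of the reverse primer's last 6 bases: CCACTG; its first k bases are the reverse complement of the reverse primer's last k bases, so a perfect k-base overlap needs the forward primer's last k bases to equal them.
Comparing (forward last k vs required): k=1: C vs C ✓; k=2: AC vs CC ✗; k=3: CAC vs CCA ✗; k=4: CCAC vs CCAC ✓; k=5: GCCAC vs CCACT ✗; k=6: GGCCAC vs CCACTG ✗.
Perfect overlaps at k = 1, 4; the largest is 4.

Longest perfect overlap: 4 complementary base pairs; significant dimer risk (threshold 3).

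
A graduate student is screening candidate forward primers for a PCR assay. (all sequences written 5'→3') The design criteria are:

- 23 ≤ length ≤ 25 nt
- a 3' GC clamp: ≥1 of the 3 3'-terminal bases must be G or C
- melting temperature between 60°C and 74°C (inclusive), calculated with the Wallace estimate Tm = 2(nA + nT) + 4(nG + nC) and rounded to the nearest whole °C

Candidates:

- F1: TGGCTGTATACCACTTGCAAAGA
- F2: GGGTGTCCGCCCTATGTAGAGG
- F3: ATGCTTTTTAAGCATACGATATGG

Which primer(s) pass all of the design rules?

F1 (23 nt, A=7 T=6 G=5 C=5): length 23 ✓; 3' end AGA has 1 G/C ✓; Tm = 2·13 + 4·10 = 66°C ✓ — passes.
F2 (22 nt, A=3 T=5 G=9 C=5): length 22, outside 23–25 ✗; 3' end AGG has 2 G/C ✓; Tm = 2·8 + 4·14 = 72°C ✓ — fails.
F3 (24 nt, A=7 T=9 G=5 C=3): length 24 ✓; 3' end TGG has 2 G/C ✓; Tm = 2·16 + 4·8 = 64°C ✓ — passes.

F1 and F3.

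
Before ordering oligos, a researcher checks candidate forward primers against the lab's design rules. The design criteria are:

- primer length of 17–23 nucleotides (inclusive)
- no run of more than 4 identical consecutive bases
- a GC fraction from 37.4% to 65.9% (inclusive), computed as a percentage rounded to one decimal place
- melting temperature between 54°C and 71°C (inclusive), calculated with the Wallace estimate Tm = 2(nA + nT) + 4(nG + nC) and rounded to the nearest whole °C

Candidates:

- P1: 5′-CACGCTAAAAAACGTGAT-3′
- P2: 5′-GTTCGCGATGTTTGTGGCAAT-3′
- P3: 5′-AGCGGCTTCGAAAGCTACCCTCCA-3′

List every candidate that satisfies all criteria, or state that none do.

P2 only.

P1 (18 nt, A=8 T=3 G=3 C=4): length 18 ✓; longest run = 6, exceeds 4 ✗; GC 7/18 = 38.9% ✓; Tm = 2·11 + 4·7 = 50°C, outside 54–71°C ✗ — fails.
P2 (21 nt, A=3 T=8 G=7 C=3): length 21 ✓; longest run = 3 ✓; GC 10/21 = 47.6% ✓; Tm = 2·11 + 4·10 = 62°C ✓ — passes.
P3 (24 nt, A=6 T=4 G=5 C=9): length 24, outside 17–23 ✗; longest run = 3 ✓; GC 14/24 = 58.3% ✓; Tm = 2·10 + 4·14 = 76°C, outside 54–71°C ✗ — fails.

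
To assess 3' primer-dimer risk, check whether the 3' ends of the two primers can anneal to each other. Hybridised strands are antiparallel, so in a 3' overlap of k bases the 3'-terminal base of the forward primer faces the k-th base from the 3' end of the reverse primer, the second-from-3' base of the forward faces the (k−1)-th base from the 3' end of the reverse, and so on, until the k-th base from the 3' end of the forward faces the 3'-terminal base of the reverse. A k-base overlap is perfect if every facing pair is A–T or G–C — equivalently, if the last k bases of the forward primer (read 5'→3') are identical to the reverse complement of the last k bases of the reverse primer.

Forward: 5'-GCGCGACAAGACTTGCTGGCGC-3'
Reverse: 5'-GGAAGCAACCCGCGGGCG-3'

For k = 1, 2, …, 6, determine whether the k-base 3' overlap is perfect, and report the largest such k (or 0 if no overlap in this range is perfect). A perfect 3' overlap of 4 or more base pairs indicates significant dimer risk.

Longest perfect overlap: 3 complementary base pairs; below the dimer-risk threshold (threshold 4).

Last 6 bases (5'→3') — forward …TGGCGC, reverse …CGGGCG.
Reverse complement of the reverse primer's last 6 bases: CGCCCG; its first k bases are the reverse complement of the reverse primer's last k bases, so a perfect k-base overlap needs the forward primer's last k bases to equal them.
Comparing (forward last k vs required): k=1: C vs C ✓; k=2: GC vs CG ✗; k=3: CGC vs CGC ✓; k=4: GCGC vs CGCC ✗; k=5: GGCGC vs CGCCC ✗; k=6: TGGCGC vs CGCCCG ✗.
Perfect overlaps at k = 1, 3; the largest is 3.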